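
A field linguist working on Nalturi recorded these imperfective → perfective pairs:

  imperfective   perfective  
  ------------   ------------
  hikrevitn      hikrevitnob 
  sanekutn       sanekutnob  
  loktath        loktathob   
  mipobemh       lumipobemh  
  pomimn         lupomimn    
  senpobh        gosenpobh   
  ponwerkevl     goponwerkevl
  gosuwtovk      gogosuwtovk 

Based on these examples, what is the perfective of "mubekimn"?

loktath and mipobemh both end in -h yet inflect differently (loktathob, lumipobemh), so the final letter is not what conditions the rule; the second-to-last letter is.
"mubekimn" has second-to-last letter 'm'. The stems whose second-to-last letter is 'm' (mipobemh → lumipobemh, pomimn → lupomimn) add the prefix lu-.
So mubekimn → lumubekimn.

lumubekimn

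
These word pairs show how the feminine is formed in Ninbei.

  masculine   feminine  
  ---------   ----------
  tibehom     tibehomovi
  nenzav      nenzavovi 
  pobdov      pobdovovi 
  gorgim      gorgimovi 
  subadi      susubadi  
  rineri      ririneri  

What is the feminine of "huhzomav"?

"huhzomav" ends in a consonant. The stems ending in a consonant (tibehom → tibehomovi, nenzav → nenzavovi, pobdov → pobdovovi) add -ovi.
The other pattern: stems ending in a vowel repeat the first consonant+vowel as a prefix.
So huhzomav → huhzomavovi.

huhzomavovi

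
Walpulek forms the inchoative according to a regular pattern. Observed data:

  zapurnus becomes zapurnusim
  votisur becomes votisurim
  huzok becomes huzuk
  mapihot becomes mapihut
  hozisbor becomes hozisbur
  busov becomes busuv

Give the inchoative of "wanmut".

wanmutim

votisur and hozisbor both end in -r yet inflect differently (votisurim, hozisbur), so the final letter is not what conditions the rule; the last vowel is.
"wanmut" has last vowel 'u'. The stems whose last vowel is 'u' (zapurnus → zapurnusim, votisur → votisurim) add -im.
So wanmut → wanmutim.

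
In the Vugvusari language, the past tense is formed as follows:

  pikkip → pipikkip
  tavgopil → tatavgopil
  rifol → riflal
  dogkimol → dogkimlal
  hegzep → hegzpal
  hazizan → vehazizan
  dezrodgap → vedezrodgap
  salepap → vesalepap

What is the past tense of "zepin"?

zezepin

tavgopil and rifol both end in -l yet inflect differently (tatavgopil, riflal), so the final letter is not what conditions the rule; the last vowel is.
"zepin" has last vowel 'i'. The stems whose last vowel is 'i' (pikkip → pipikkip, tavgopil → tatavgopil) repeat the first consonant+vowel as a prefix.
So zepin → zezepin.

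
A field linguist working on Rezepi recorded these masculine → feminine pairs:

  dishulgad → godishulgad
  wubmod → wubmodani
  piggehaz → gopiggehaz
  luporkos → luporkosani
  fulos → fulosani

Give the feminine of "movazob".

"movazob" has last vowel 'o'. The stems whose last vowel is 'o' (wubmod → wubmodani, fulos → fulosani, luporkos → luporkosani) add -ani.
The other pattern: stems whose last vowel is 'a' add the prefix go-.
So movazob → movazobani.

movazobani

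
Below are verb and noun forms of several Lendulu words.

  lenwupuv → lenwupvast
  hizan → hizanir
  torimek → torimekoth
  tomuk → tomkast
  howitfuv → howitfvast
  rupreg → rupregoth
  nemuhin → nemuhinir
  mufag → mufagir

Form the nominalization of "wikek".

tomuk and torimek both end in -k yet inflect differently (tomkast, torimekoth), so the final letter is not what conditions the rule; the last vowel is.
"wikek" has last vowel 'e'. The stems whose last vowel is 'e' (rupreg → rupregoth, torimek → torimekoth) add -oth.
The other patterns: stems whose last vowel is 'u' delete the last vowel and add -ast; stems whose last vowel is 'a' or 'i' add -ir.
So wikek → wikekoth.

wikekoth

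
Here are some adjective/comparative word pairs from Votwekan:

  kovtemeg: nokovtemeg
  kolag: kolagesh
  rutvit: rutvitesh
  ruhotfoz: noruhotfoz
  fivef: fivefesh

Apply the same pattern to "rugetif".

norugetif

kolag and kovtemeg both end in -g yet inflect differently (kolagesh, nokovtemeg), so the final letter is not what conditions the rule; the number of vowels is.
"rugetif" has 3 vowels. The stems with 3 vowels (kovtemeg → nokovtemeg, ruhotfoz → noruhotfoz) add the prefix no-.
The other pattern: stems with 2 vowels add -esh.
So rugetif → norugetif.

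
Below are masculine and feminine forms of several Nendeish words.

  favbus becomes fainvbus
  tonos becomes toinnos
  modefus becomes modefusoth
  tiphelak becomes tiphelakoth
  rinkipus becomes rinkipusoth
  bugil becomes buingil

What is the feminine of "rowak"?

tonos and rinkipus both end in -s yet inflect differently (toinnos, rinkipusoth), so the final letter is not what conditions the rule; the number of vowels is.
"rowak" has 2 vowels. The stems with 2 vowels (tonos → toinnos, favbus → fainvbus, bugil → buingil) insert -in- after the first vowel.
So rowak → roinwak.

roinwak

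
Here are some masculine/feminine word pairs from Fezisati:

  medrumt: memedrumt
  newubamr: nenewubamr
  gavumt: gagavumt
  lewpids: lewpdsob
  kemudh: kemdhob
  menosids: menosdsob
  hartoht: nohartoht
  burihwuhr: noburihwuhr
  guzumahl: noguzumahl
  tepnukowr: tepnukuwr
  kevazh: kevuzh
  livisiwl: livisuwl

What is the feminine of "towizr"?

towuzr

medrumt and hartoht both end in -t yet inflect differently (memedrumt, nohartoht), so the final letter is not what conditions the rule; the second-to-last letter is.
"towizr" has second-to-last letter 'z'. The one such stem in the data (kevazh → kevuzh) changes the last vowel to 'u' (as do tepnukowr, livisiwl), so the same rule applies.
The other patterns: stems whose second-to-last letter is 'm' repeat the first consonant+vowel as a prefix; stems whose second-to-last letter is 'd' delete the last vowel and add -ob; stems whose second-to-last letter is 'h' add the prefix no-.
So towizr → towuzr.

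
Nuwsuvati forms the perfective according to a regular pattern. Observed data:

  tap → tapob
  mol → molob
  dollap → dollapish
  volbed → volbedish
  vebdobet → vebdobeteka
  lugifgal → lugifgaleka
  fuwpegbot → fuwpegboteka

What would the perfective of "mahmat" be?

mahmatish

tap and dollap both end in -p yet inflect differently (tapob, dollapish), so the final letter is not what conditions the rule; the number of vowels is.
"mahmat" has 2 vowels. The stems with 2 vowels (dollap → dollapish, volbed → volbedish) add -ish.
So mahmat → mahmatish.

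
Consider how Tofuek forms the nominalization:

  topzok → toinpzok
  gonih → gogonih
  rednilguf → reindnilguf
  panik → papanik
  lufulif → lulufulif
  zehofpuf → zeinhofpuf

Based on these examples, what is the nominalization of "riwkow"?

lufulif and rednilguf both end in -f yet inflect differently (lulufulif, reindnilguf), so the final letter is not what conditions the rule; the last vowel is.
"riwkow" has last vowel 'o'. The one such stem in the data (topzok → toinpzok) inserts -in- after the first vowel (as do rednilguf, zehofpuf), so the same rule applies.
So riwkow → riinwkow.

riinwkow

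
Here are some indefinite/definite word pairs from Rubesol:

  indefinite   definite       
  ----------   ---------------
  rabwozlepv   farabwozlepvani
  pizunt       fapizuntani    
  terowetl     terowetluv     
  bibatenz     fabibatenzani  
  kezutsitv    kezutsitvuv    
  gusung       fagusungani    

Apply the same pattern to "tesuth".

kezutsitv and rabwozlepv both end in -v yet inflect differently (kezutsitvuv, farabwozlepvani), so the final letter is not what conditions the rule; the second-to-last letter is.
"tesuth" has second-to-last letter 't'. The stems whose second-to-last letter is 't' (kezutsitv → kezutsitvuv, terowetl → terowetluv) add -uv.
The other pattern: stems whose second-to-last letter is 'n' or 'p' add fa- … -ani around the stem.
So tesuth → tesuthuv.

tesuthuv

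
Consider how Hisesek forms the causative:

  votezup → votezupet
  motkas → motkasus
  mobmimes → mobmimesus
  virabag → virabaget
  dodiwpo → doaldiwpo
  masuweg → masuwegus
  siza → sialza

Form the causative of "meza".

masuweg and virabag both end in -g yet inflect differently (masuwegus, virabaget), so the final letter is not what conditions the rule; the first letter is.
"meza" begins with m-. The stems beginning with m- (motkas → motkasus, mobmimes → mobmimesus, masuweg → masuwegus) add -us.
So meza → mezaus.

mezaus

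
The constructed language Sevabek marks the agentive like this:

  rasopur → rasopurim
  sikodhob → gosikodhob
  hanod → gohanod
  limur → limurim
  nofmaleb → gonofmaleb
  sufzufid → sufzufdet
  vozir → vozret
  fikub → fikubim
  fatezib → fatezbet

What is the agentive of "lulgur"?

"lulgur" has last vowel 'u'. The stems whose last vowel is 'u' (fikub → fikubim, limur → limurim, rasopur → rasopurim) add -im.
So lulgur → lulgurim.

lulgurim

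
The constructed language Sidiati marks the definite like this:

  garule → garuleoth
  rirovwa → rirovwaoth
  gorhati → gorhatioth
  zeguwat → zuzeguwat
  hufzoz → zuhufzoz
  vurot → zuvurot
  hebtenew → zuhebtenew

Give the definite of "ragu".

rirovwa and zeguwat both have last vowel 'a' yet inflect differently (rirovwaoth, zuzeguwat), so the last vowel is not what conditions the rule; whether the stem ends in a vowel or a consonant is.
"ragu" ends in a vowel. The stems ending in a vowel (garule → garuleoth, rirovwa → rirovwaoth, gorhati → gorhatioth) add -oth.
So ragu → raguoth.

raguoth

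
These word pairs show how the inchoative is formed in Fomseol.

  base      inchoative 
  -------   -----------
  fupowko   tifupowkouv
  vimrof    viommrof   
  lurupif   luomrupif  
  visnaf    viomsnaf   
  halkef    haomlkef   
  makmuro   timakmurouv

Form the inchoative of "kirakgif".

"kirakgif" ends in -f. The stems ending in -f (halkef → haomlkef, vimrof → viommrof, visnaf → viomsnaf) insert -om- after the first vowel.
So kirakgif → kiomrakgif.

kiomrakgif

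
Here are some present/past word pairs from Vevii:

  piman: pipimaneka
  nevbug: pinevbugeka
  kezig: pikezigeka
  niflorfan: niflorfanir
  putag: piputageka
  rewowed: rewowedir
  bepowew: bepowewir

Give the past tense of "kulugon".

kulugonir

piman and niflorfan both end in -n yet inflect differently (pipimaneka, niflorfanir), so the final letter is not what conditions the rule; the number of vowels is.
"kulugon" has 3 vowels. The stems with 3 vowels (niflorfan → niflorfanir, bepowew → bepowewir, rewowed → rewowedir) add -ir.
The other pattern: stems with 2 vowels add pi- … -eka around the stem.
So kulugon → kulugonir.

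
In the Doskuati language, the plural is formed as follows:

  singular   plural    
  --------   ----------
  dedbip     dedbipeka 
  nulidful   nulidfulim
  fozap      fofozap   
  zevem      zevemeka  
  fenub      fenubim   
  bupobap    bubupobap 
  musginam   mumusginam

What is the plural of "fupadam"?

fufupadam

musginam and zevem both end in -m yet inflect differently (mumusginam, zevemeka), so the final letter is not what conditions the rule; the last vowel is.
"fupadam" has last vowel 'a'. The stems whose last vowel is 'a' (fozap → fofozap, bupobap → bubupobap, musginam → mumusginam) repeat the first consonant+vowel as a prefix.
The other patterns: stems whose last vowel is 'u' add -im; stems whose last vowel is 'e' or 'i' add -eka.
So fupadam → fufupadam.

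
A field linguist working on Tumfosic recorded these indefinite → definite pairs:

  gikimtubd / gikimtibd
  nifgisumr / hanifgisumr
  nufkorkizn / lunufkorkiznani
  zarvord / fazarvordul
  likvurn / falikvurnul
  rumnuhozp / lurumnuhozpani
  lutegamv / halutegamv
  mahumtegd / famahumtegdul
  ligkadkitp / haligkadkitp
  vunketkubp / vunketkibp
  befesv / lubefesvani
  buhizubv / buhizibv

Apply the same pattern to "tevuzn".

befesv and buhizubv both end in -v yet inflect differently (lubefesvani, buhizibv), so the final letter is not what conditions the rule; the second-to-last letter is.
"tevuzn" has second-to-last letter 'z'. The stems whose second-to-last letter is 'z' (nufkorkizn → lunufkorkiznani, rumnuhozp → lurumnuhozpani) add lu- … -ani around the stem.
The other patterns: stems whose second-to-last letter is 'b' change the last vowel to 'i'; stems whose second-to-last letter is 'g' or 'r' add fa- … -ul around the stem; stems whose second-to-last letter is 'm' or 't' add the prefix ha-.
So tevuzn → lutevuznani.

lutevuznani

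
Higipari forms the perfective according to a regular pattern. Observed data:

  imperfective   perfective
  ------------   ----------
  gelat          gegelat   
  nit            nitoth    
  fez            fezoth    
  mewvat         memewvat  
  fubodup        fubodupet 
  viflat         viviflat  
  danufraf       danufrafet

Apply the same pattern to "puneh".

nit and viflat both end in -t yet inflect differently (nitoth, viviflat), so the final letter is not what conditions the rule; the number of vowels is.
"puneh" has 2 vowels. The stems with 2 vowels (viflat → viviflat, mewvat → memewvat, gelat → gegelat) repeat the first consonant+vowel as a prefix.
So puneh → pupuneh.

pupuneh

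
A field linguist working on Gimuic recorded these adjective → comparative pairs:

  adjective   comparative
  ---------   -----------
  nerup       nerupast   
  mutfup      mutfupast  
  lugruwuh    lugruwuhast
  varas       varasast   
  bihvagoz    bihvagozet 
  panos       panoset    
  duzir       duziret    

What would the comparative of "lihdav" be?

lihdavast

"lihdav" has last vowel 'a'. The one such stem in the data (varas → varasast) adds -ast, so the same rule applies.
So lihdav → lihdavast.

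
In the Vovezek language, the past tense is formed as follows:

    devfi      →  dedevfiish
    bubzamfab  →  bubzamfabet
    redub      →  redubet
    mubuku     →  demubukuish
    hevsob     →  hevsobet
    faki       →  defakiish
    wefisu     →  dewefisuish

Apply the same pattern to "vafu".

devafuish

redub and mubuku both have last vowel 'u' yet inflect differently (redubet, demubukuish), so the last vowel is not what conditions the rule; the final letter is.
"vafu" ends in -u. The stems ending in -u (mubuku → demubukuish, wefisu → dewefisuish) add de- … -ish around the stem.
The other pattern: stems ending in -b add -et.
So vafu → devafuish.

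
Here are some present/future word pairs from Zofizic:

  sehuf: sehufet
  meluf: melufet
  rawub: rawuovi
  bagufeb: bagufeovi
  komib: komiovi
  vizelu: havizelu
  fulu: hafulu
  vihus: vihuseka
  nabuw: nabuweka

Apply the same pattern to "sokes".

"sokes" ends in -s. The one such stem in the data (vihus → vihuseka) adds -eka, so the same rule applies.
The other patterns: stems ending in -f add -et; stems ending in -b drop the final letter and add -ovi; stems ending in -u add the prefix ha-.
So sokes → sokeseka.

sokeseka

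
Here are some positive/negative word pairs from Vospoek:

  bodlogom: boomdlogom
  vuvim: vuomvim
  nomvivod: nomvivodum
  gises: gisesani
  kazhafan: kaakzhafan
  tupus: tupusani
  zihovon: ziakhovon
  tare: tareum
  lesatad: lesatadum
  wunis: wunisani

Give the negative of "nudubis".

nudubisani

zihovon and bodlogom both have last vowel 'o' yet inflect differently (ziakhovon, boomdlogom), so the last vowel is not what conditions the rule; the final letter is.
"nudubis" ends in -s. The stems ending in -s (tupus → tupusani, gises → gisesani, wunis → wunisani) add -ani.
The other patterns: stems ending in -n insert -ak- after the first vowel; stems ending in -m insert -om- after the first vowel; stems ending in -d or -e add -um.
So nudubis → nudubisani.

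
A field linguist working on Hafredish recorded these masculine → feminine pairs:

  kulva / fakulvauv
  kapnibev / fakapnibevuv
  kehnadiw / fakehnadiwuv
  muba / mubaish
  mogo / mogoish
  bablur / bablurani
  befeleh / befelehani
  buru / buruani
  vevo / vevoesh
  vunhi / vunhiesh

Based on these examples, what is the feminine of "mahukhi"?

kulva and muba both end in -a yet inflect differently (fakulvauv, mubaish), so the final letter is not what conditions the rule; the first letter is.
"mahukhi" begins with m-. The stems beginning with m- (muba → mubaish, mogo → mogoish) add -ish.
The other patterns: stems beginning with k- add fa- … -uv around the stem; stems beginning with b- add -ani; stems beginning with v- add -esh.
So mahukhi → mahukhiish.

mahukhiish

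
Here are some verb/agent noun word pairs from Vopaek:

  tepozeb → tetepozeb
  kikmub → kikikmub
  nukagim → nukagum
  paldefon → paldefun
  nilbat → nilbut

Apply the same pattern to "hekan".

tepozeb and nukagim both have 3 vowels yet inflect differently (tetepozeb, nukagum), so the number of vowels is not what conditions the rule; the final letter is.
"hekan" ends in -n. The one such stem in the data (paldefon → paldefun) changes the last vowel to 'u' (as do nukagim, nilbat), so the same rule applies.
The other pattern: stems ending in -b repeat the first consonant+vowel as a prefix.
So hekan → hekun.

hekun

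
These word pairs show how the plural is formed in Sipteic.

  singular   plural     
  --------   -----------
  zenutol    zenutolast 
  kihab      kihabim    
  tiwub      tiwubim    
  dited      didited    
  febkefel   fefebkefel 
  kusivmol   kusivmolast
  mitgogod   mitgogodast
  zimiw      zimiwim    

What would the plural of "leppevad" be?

"leppevad" has last vowel 'a'. The one such stem in the data (kihab → kihabim) adds -im, so the same rule applies.
So leppevad → leppevadim.

leppevadim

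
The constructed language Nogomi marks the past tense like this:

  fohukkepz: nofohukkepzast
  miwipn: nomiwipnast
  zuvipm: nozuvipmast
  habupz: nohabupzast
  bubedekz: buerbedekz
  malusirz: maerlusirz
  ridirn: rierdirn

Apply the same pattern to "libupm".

fohukkepz and bubedekz both end in -z yet inflect differently (nofohukkepzast, buerbedekz), so the final letter is not what conditions the rule; the second-to-last letter is.
"libupm" has second-to-last letter 'p'. The stems whose second-to-last letter is 'p' (fohukkepz → nofohukkepzast, miwipn → nomiwipnast, zuvipm → nozuvipmast) add no- … -ast around the stem.
The other pattern: stems whose second-to-last letter is 'k' or 'r' insert -er- after the first vowel.
So libupm → nolibupmast.

nolibupmast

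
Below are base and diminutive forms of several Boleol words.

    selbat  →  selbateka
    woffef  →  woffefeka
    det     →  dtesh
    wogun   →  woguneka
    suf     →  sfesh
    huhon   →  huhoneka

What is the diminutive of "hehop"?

suf and woffef both end in -f yet inflect differently (sfesh, woffefeka), so the final letter is not what conditions the rule; the number of vowels is.
"hehop" has 2 vowels. The stems with 2 vowels (wogun → woguneka, huhon → huhoneka, woffef → woffefeka) add -eka.
So hehop → hehopeka.

hehopeka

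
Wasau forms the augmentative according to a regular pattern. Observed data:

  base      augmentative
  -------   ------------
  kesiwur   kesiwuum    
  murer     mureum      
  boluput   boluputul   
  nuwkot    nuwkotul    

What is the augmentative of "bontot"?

bontotul

kesiwur and boluput both have last vowel 'u' yet inflect differently (kesiwuum, boluputul), so the last vowel is not what conditions the rule; the final letter is.
"bontot" ends in -t. The stems ending in -t (boluput → boluputul, nuwkot → nuwkotul) add -ul.
So bontot → bontotul.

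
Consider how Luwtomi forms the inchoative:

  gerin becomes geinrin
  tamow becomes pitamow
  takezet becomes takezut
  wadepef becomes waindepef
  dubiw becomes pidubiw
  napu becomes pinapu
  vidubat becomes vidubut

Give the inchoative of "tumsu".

dubiw and gerin both have last vowel 'i' yet inflect differently (pidubiw, geinrin), so the last vowel is not what conditions the rule; the final letter is.
"tumsu" ends in -u. The one such stem in the data (napu → pinapu) adds the prefix pi-, so the same rule applies.
The other patterns: stems ending in -t change the last vowel to 'u'; stems ending in -f or -n insert -in- after the first vowel.
So tumsu → pitumsu.

pitumsu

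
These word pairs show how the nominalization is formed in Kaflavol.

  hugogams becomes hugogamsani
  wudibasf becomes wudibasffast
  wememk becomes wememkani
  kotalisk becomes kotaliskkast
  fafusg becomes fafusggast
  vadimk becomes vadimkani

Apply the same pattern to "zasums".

vadimk and kotalisk both end in -k yet inflect differently (vadimkani, kotaliskkast), so the final letter is not what conditions the rule; the second-to-last letter is.
"zasums" has second-to-last letter 'm'. The stems whose second-to-last letter is 'm' (vadimk → vadimkani, hugogams → hugogamsani, wememk → wememkani) add -ani.
So zasums → zasumsani.

zasumsani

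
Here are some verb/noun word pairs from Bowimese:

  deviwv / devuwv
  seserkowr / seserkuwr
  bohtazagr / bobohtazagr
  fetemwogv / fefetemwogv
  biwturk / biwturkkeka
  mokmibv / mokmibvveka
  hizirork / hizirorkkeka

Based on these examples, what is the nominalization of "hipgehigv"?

"hipgehigv" has second-to-last letter 'g'. The stems whose second-to-last letter is 'g' (bohtazagr → bobohtazagr, fetemwogv → fefetemwogv) repeat the first consonant+vowel as a prefix.
The other patterns: stems whose second-to-last letter is 'w' change the last vowel to 'u'; stems whose second-to-last letter is 'b' or 'r' double the final consonant and add -eka.
So hipgehigv → hihipgehigv.

hihipgehigv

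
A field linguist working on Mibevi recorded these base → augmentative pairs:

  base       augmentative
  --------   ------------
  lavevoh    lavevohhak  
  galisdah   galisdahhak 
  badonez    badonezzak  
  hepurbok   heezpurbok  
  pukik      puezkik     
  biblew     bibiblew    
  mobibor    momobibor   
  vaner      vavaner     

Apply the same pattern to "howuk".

hoezwuk

"howuk" ends in -k. The stems ending in -k (hepurbok → heezpurbok, pukik → puezkik) insert -ez- after the first vowel.
So howuk → hoezwuk.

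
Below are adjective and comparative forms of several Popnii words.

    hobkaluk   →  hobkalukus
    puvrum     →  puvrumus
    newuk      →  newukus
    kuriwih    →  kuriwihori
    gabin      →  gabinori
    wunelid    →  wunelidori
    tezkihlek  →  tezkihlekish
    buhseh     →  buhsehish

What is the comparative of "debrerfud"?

debrerfudus

"debrerfud" has last vowel 'u'. The stems whose last vowel is 'u' (hobkaluk → hobkalukus, puvrum → puvrumus, newuk → newukus) add -us.
So debrerfud → debrerfudus.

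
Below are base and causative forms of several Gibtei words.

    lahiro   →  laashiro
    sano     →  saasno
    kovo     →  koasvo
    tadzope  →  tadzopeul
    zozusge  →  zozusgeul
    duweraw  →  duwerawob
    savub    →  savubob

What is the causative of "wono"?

woasno

sano and savub both begin with s- yet inflect differently (saasno, savubob), so the first letter is not what conditions the rule; the final letter is.
"wono" ends in -o. The stems ending in -o (lahiro → laashiro, sano → saasno, kovo → koasvo) insert -as- after the first vowel.
So wono → woasno.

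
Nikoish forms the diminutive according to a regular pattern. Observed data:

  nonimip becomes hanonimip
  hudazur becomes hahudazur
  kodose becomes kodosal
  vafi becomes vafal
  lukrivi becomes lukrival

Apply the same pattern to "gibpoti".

gibpotal

nonimip and vafi both have last vowel 'i' yet inflect differently (hanonimip, vafal), so the last vowel is not what conditions the rule; whether the stem ends in a vowel or a consonant is.
"gibpoti" ends in a vowel. The stems ending in a vowel (kodose → kodosal, vafi → vafal, lukrivi → lukrival) drop the final letter and add -al.
The other pattern: stems ending in a consonant add the prefix ha-.
So gibpoti → gibpotal.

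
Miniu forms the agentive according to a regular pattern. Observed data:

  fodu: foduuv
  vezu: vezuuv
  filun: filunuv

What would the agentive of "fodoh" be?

Every pair shown (fodu → foduuv, vezu → vezuuv, filun → filunuv) follows the same rule: add -uv.
So fodoh → fodohuv.

fodohuv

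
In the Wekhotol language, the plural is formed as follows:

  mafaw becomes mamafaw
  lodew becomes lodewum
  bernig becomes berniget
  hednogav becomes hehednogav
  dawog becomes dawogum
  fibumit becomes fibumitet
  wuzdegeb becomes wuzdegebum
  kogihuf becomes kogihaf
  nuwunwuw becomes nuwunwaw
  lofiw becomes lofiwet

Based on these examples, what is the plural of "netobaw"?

lofiw and mafaw both end in -w yet inflect differently (lofiwet, mamafaw), so the final letter is not what conditions the rule; the last vowel is.
"netobaw" has last vowel 'a'. The stems whose last vowel is 'a' (mafaw → mamafaw, hednogav → hehednogav) repeat the first consonant+vowel as a prefix.
So netobaw → nenetobaw.

nenetobaw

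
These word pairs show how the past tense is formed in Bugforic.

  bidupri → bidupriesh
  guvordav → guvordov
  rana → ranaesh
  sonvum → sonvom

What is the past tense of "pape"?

guvordav and rana both have last vowel 'a' yet inflect differently (guvordov, ranaesh), so the last vowel is not what conditions the rule; whether the stem ends in a vowel or a consonant is.
"pape" ends in a vowel. The stems ending in a vowel (rana → ranaesh, bidupri → bidupriesh) add -esh.
The other pattern: stems ending in a consonant change the last vowel to 'o'.
So pape → papeesh.

papeesh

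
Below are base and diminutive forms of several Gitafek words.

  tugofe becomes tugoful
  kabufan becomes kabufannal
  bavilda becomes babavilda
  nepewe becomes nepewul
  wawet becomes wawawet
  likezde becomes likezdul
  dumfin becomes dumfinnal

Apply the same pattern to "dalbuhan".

kabufan and bavilda both have last vowel 'a' yet inflect differently (kabufannal, babavilda), so the last vowel is not what conditions the rule; the final letter is.
"dalbuhan" ends in -n. The stems ending in -n (kabufan → kabufannal, dumfin → dumfinnal) double the final consonant and add -al.
So dalbuhan → dalbuhannal.

dalbuhannal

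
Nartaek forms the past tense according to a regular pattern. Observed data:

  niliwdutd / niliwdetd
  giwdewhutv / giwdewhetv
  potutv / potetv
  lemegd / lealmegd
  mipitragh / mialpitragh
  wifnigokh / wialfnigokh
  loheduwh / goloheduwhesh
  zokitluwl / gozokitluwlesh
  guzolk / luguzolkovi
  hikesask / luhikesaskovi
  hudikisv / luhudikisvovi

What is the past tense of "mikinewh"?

"mikinewh" has second-to-last letter 'w'. The stems whose second-to-last letter is 'w' (loheduwh → goloheduwhesh, zokitluwl → gozokitluwlesh) add go- … -esh around the stem.
So mikinewh → gomikinewhesh.

gomikinewhesh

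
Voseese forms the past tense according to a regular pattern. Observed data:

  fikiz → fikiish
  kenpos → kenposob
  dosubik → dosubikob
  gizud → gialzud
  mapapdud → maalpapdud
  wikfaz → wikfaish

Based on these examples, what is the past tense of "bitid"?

bialtid

fikiz and dosubik both have last vowel 'i' yet inflect differently (fikiish, dosubikob), so the last vowel is not what conditions the rule; the final letter is.
"bitid" ends in -d. The stems ending in -d (mapapdud → maalpapdud, gizud → gialzud) insert -al- after the first vowel.
So bitid → bialtid.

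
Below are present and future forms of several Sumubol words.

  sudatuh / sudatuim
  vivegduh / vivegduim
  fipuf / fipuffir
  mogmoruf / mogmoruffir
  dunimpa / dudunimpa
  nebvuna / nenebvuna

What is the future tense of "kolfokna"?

kokolfokna

"kolfokna" ends in -a. The stems ending in -a (dunimpa → dudunimpa, nebvuna → nenebvuna) repeat the first consonant+vowel as a prefix.
So kolfokna → kokolfokna.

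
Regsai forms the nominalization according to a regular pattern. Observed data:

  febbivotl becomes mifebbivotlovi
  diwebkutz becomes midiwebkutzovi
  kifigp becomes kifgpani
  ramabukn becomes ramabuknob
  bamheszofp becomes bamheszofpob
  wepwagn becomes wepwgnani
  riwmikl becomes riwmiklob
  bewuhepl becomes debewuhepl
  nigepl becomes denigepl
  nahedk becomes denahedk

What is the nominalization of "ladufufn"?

ladufufnob

"ladufufn" has second-to-last letter 'f'. The one such stem in the data (bamheszofp → bamheszofpob) adds -ob, so the same rule applies.
The other patterns: stems whose second-to-last letter is 't' add mi- … -ovi around the stem; stems whose second-to-last letter is 'g' delete the last vowel and add -ani; stems whose second-to-last letter is 'd' or 'p' add the prefix de-.
So ladufufn → ladufufnob.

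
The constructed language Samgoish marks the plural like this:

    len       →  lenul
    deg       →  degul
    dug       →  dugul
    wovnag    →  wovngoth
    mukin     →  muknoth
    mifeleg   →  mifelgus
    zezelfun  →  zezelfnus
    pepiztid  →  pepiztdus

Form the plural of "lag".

lagul

deg and wovnag both end in -g yet inflect differently (degul, wovngoth), so the final letter is not what conditions the rule; the number of vowels is.
"lag" has 1 vowel. The stems with 1 vowel (len → lenul, deg → degul, dug → dugul) add -ul.
The other patterns: stems with 2 vowels delete the last vowel and add -oth; stems with 3 vowels delete the last vowel and add -us.
So lag → lagul.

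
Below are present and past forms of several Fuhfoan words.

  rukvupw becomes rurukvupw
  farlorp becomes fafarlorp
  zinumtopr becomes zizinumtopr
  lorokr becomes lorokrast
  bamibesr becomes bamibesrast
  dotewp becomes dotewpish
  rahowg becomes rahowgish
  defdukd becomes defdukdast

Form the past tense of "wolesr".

wolesrast

dotewp and farlorp both end in -p yet inflect differently (dotewpish, fafarlorp), so the final letter is not what conditions the rule; the second-to-last letter is.
"wolesr" has second-to-last letter 's'. The one such stem in the data (bamibesr → bamibesrast) adds -ast, so the same rule applies.
So wolesr → wolesrast.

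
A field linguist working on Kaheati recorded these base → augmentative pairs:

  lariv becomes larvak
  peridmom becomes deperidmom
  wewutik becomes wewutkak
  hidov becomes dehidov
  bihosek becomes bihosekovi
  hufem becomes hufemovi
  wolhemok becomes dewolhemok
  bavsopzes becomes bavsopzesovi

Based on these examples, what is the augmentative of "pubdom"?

depubdom

"pubdom" has last vowel 'o'. The stems whose last vowel is 'o' (wolhemok → dewolhemok, hidov → dehidov, peridmom → deperidmom) add the prefix de-.
The other patterns: stems whose last vowel is 'i' delete the last vowel and add -ak; stems whose last vowel is 'e' add -ovi.
So pubdom → depubdom.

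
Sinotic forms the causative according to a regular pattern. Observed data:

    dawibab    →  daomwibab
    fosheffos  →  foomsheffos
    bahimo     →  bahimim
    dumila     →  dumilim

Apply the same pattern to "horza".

fosheffos and bahimo both have last vowel 'o' yet inflect differently (foomsheffos, bahimim), so the last vowel is not what conditions the rule; whether the stem ends in a vowel or a consonant is.
"horza" ends in a vowel. The stems ending in a vowel (bahimo → bahimim, dumila → dumilim) drop the final letter and add -im.
The other pattern: stems ending in a consonant insert -om- after the first vowel.
So horza → horzim.

horzim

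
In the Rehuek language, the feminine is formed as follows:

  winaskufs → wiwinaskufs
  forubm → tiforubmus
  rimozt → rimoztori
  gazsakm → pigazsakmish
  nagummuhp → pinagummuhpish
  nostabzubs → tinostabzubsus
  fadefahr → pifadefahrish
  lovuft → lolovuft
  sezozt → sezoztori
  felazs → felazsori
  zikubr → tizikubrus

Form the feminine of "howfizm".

winaskufs and nostabzubs both end in -s yet inflect differently (wiwinaskufs, tinostabzubsus), so the final letter is not what conditions the rule; the second-to-last letter is.
"howfizm" has second-to-last letter 'z'. The stems whose second-to-last letter is 'z' (rimozt → rimoztori, felazs → felazsori, sezozt → sezoztori) add -ori.
So howfizm → howfizmori.

howfizmori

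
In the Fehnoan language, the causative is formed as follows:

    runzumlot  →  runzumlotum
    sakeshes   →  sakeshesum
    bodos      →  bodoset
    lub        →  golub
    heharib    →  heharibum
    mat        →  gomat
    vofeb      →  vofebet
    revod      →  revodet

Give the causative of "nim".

lub and vofeb both end in -b yet inflect differently (golub, vofebet), so the final letter is not what conditions the rule; the number of vowels is.
"nim" has 1 vowel. The stems with 1 vowel (mat → gomat, lub → golub) add the prefix go-.
So nim → gonim.

gonim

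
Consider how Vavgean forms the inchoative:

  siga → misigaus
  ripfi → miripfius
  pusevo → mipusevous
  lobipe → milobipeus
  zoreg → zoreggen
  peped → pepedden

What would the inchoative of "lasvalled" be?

zoreg and lobipe both have last vowel 'e' yet inflect differently (zoreggen, milobipeus), so the last vowel is not what conditions the rule; whether the stem ends in a vowel or a consonant is.
"lasvalled" ends in a consonant. The stems ending in a consonant (zoreg → zoreggen, peped → pepedden) double the final consonant and add -en.
So lasvalled → lasvalledden.

lasvalledden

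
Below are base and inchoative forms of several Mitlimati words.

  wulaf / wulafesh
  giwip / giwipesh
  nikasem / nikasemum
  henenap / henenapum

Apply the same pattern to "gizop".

giwip and henenap both end in -p yet inflect differently (giwipesh, henenapum), so the final letter is not what conditions the rule; the number of vowels is.
"gizop" has 2 vowels. The stems with 2 vowels (wulaf → wulafesh, giwip → giwipesh) add -esh.
The other pattern: stems with 3 vowels add -um.
So gizop → gizopesh.

gizopesh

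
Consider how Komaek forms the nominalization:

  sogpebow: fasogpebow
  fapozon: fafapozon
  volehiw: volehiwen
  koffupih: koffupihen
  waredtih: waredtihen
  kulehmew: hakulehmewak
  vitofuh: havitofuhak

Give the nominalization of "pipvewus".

hapipvewusak

sogpebow and volehiw both end in -w yet inflect differently (fasogpebow, volehiwen), so the final letter is not what conditions the rule; the last vowel is.
"pipvewus" has last vowel 'u'. The one such stem in the data (vitofuh → havitofuhak) adds ha- … -ak around the stem, so the same rule applies.
So pipvewus → hapipvewusak.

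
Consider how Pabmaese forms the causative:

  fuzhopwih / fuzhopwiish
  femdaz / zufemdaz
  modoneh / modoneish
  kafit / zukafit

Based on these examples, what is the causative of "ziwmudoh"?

fuzhopwih and kafit both have last vowel 'i' yet inflect differently (fuzhopwiish, zukafit), so the last vowel is not what conditions the rule; the final letter is.
"ziwmudoh" ends in -h. The stems ending in -h (modoneh → modoneish, fuzhopwih → fuzhopwiish) drop the final letter and add -ish.
The other pattern: stems ending in -t or -z add the prefix zu-.
So ziwmudoh → ziwmudoish.

ziwmudoish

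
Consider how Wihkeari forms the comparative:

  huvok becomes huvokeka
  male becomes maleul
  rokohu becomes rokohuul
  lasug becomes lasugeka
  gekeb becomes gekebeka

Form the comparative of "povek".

rokohu and lasug both have last vowel 'u' yet inflect differently (rokohuul, lasugeka), so the last vowel is not what conditions the rule; whether the stem ends in a vowel or a consonant is.
"povek" ends in a consonant. The stems ending in a consonant (huvok → huvokeka, lasug → lasugeka, gekeb → gekebeka) add -eka.
The other pattern: stems ending in a vowel add -ul.
So povek → povekeka.

povekeka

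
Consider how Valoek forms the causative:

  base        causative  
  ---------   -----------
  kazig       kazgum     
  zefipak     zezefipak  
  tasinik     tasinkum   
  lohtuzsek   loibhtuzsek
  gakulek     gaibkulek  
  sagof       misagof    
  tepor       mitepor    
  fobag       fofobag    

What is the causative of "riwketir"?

riwketrum

kazig and fobag both end in -g yet inflect differently (kazgum, fofobag), so the final letter is not what conditions the rule; the last vowel is.
"riwketir" has last vowel 'i'. The stems whose last vowel is 'i' (tasinik → tasinkum, kazig → kazgum) delete the last vowel and add -um.
The other patterns: stems whose last vowel is 'a' repeat the first consonant+vowel as a prefix; stems whose last vowel is 'o' add the prefix mi-; stems whose last vowel is 'e' insert -ib- after the first vowel.
So riwketir → riwketrum.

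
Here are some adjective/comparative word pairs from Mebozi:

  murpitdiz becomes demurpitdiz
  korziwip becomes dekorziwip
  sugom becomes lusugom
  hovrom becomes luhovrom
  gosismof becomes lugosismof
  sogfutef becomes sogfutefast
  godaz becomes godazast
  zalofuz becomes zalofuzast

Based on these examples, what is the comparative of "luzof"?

luluzof

gosismof and sogfutef both end in -f yet inflect differently (lugosismof, sogfutefast), so the final letter is not what conditions the rule; the last vowel is.
"luzof" has last vowel 'o'. The stems whose last vowel is 'o' (sugom → lusugom, hovrom → luhovrom, gosismof → lugosismof) add the prefix lu-.
The other patterns: stems whose last vowel is 'i' add the prefix de-; stems whose last vowel is 'a', 'e' or 'u' add -ast.
So luzof → luluzof.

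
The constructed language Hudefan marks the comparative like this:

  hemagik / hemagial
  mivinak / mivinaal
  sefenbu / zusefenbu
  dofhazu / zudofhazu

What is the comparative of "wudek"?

wudeal

hemagik and sefenbu both have 3 vowels yet inflect differently (hemagial, zusefenbu), so the number of vowels is not what conditions the rule; the final letter is.
"wudek" ends in -k. The stems ending in -k (hemagik → hemagial, mivinak → mivinaal) drop the final letter and add -al.
So wudek → wudeal.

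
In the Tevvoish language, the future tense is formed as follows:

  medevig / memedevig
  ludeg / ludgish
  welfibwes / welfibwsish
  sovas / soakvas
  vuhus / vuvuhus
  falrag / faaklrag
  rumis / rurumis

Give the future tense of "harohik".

falrag and ludeg both end in -g yet inflect differently (faaklrag, ludgish), so the final letter is not what conditions the rule; the last vowel is.
"harohik" has last vowel 'i'. The stems whose last vowel is 'i' (medevig → memedevig, rumis → rurumis) repeat the first consonant+vowel as a prefix.
The other patterns: stems whose last vowel is 'a' insert -ak- after the first vowel; stems whose last vowel is 'e' delete the last vowel and add -ish.
So harohik → haharohik.

haharohik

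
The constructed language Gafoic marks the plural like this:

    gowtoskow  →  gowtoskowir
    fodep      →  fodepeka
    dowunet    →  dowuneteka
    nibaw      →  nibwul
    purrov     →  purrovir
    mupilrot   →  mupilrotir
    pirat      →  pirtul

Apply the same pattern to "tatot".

tatotir

mupilrot and dowunet both end in -t yet inflect differently (mupilrotir, dowuneteka), so the final letter is not what conditions the rule; the last vowel is.
"tatot" has last vowel 'o'. The stems whose last vowel is 'o' (gowtoskow → gowtoskowir, purrov → purrovir, mupilrot → mupilrotir) add -ir.
The other patterns: stems whose last vowel is 'e' add -eka; stems whose last vowel is 'a' delete the last vowel and add -ul.
So tatot → tatotir.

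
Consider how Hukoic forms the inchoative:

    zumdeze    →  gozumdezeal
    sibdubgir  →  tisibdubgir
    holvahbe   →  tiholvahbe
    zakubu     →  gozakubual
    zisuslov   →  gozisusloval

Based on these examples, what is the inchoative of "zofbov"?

"zofbov" begins with z-. The stems beginning with z- (zisuslov → gozisusloval, zakubu → gozakubual, zumdeze → gozumdezeal) add go- … -al around the stem.
So zofbov → gozofboval.

gozofboval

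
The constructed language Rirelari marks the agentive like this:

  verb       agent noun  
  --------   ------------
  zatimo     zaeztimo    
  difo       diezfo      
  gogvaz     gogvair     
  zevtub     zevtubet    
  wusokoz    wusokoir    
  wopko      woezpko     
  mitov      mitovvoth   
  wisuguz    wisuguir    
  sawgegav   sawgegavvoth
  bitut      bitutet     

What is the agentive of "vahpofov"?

vahpofovvoth

"vahpofov" ends in -v. The stems ending in -v (mitov → mitovvoth, sawgegav → sawgegavvoth) double the final consonant and add -oth.
The other patterns: stems ending in -z drop the final letter and add -ir; stems ending in -o insert -ez- after the first vowel; stems ending in -b or -t add -et.
So vahpofov → vahpofovvoth.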